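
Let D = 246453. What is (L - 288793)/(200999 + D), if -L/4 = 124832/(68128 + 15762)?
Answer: -12113672049/18768374140 ≈ -0.64543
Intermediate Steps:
L = -249664/41945 (L = -499328/(68128 + 15762) = -499328/83890 = -4*62416/41945 = -249664/41945 ≈ -5.9522)
(L - 288793)/(200999 + D) = (-249664/41945 - 288793)/(200999 + 246453) = -12113672049/41945/447452 = -12113672049/41945*1/447452 = -12113672049/18768374140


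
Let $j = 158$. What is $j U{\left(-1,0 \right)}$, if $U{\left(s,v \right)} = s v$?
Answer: $0$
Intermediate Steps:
$j U{\left(-1,0 \right)} = 158 \left(\left(-1\right) 0\right) = 158 \cdot 0 = 0$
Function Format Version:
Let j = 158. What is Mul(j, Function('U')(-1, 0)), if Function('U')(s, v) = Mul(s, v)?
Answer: 0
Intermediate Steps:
Mul(j, Function('U')(-1, 0)) = Mul(158, Mul(-1, 0)) = Mul(158, 0) = 0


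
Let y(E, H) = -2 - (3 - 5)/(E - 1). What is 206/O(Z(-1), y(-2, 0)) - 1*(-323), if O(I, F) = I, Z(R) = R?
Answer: 117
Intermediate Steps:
y(E, H) = -2 + 2/(-1 + E) (y(E, H) = -2 - (-2)/(-1 + E) = -2 + 2/(-1 + E))
206/O(Z(-1), y(-2, 0)) - 1*(-323) = 206/(-1) - 1*(-323) = 206*(-1) + 323 = -206 + 323 = 117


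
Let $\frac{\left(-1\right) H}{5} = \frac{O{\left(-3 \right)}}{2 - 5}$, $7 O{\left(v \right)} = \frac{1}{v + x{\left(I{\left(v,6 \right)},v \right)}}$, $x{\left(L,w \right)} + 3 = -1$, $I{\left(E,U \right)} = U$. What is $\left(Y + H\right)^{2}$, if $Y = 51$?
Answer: $\frac{56130064}{21609} \approx 2597.5$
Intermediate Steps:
$x{\left(L,w \right)} = -4$ ($x{\left(L,w \right)} = -3 - 1 = -4$)
$O{\left(v \right)} = \frac{1}{7 \left(-4 + v\right)}$ ($O{\left(v \right)} = \frac{1}{7 \left(v - 4\right)} = \frac{1}{7 \left(-4 + v\right)}$)
$H = - \frac{5}{147}$ ($H = - 5 \frac{\frac{1}{7} \frac{1}{-4 - 3}}{2 - 5} = - 5 \frac{\frac{1}{7} \frac{1}{-7}}{-3} = - 5 \cdot \frac{1}{7} \left(- \frac{1}{7}\right) \left(- \frac{1}{3}\right) = - 5 \left(\left(- \frac{1}{49}\right) \left(- \frac{1}{3}\right)\right) = \left(-5\right) \frac{1}{147} = - \frac{5}{147} \approx -0.034014$)
$\left(Y + H\right)^{2} = \left(51 - \frac{5}{147}\right)^{2} = \left(\frac{7492}{147}\right)^{2} = \frac{56130064}{21609}$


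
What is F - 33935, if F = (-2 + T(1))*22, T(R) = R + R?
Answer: -33935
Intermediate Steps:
T(R) = 2*R
F = 0 (F = (-2 + 2*1)*22 = (-2 + 2)*22 = 0*22 = 0)
F - 33935 = 0 - 33935 = -33935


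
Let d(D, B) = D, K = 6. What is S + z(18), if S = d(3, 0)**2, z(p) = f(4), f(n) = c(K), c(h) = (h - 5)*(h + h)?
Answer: 21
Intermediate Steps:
c(h) = 2*h*(-5 + h) (c(h) = (-5 + h)*(2*h) = 2*h*(-5 + h))
f(n) = 12 (f(n) = 2*6*(-5 + 6) = 2*6*1 = 12)
z(p) = 12
S = 9 (S = 3**2 = 9)
S + z(18) = 9 + 12 = 21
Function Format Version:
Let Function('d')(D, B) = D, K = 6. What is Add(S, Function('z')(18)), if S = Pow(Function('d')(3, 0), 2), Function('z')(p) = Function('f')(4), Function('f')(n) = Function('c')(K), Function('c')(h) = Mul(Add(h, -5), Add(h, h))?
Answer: 21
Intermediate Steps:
Function('c')(h) = Mul(2, h, Add(-5, h)) (Function('c')(h) = Mul(Add(-5, h), Mul(2, h)) = Mul(2, h, Add(-5, h)))
Function('f')(n) = 12 (Function('f')(n) = Mul(2, 6, Add(-5, 6)) = Mul(2, 6, 1) = 12)
Function('z')(p) = 12
S = 9 (S = Pow(3, 2) = 9)
Add(S, Function('z')(18)) = Add(9, 12) = 21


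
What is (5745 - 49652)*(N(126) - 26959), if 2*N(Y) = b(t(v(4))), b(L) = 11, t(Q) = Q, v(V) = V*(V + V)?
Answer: 2366894649/2 ≈ 1.1834e+9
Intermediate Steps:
v(V) = 2*V**2 (v(V) = V*(2*V) = 2*V**2)
N(Y) = 11/2 (N(Y) = (1/2)*11 = 11/2)
(5745 - 49652)*(N(126) - 26959) = (5745 - 49652)*(11/2 - 26959) = -43907*(-53907/2) = 2366894649/2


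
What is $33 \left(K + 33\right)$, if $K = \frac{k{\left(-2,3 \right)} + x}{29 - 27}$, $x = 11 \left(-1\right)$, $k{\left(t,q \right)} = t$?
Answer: $\frac{1749}{2} \approx 874.5$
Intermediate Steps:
$x = -11$
$K = - \frac{13}{2}$ ($K = \frac{-2 - 11}{29 - 27} = - \frac{13}{2} \approx -6.5$)
$33 \left(K + 33\right) = 33 \left(- \frac{13}{2} + 33\right) = 33 \cdot \frac{53}{2} = \frac{1749}{2}$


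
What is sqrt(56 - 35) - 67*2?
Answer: -134 + sqrt(21) ≈ -129.42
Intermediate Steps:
sqrt(56 - 35) - 67*2 = sqrt(21) - 134 = -134 + sqrt(21)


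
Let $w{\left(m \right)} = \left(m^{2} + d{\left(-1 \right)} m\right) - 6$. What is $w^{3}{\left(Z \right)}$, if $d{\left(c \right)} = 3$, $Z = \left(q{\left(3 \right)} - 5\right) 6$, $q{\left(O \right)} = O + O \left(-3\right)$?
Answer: $71576759808$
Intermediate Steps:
$q{\left(O \right)} = - 2 O$ ($q{\left(O \right)} = O - 3 O = - 2 O$)
$Z = -66$ ($Z = \left(\left(-2\right) 3 - 5\right) 6 = \left(-6 - 5\right) 6 = \left(-11\right) 6 = -66$)
$w{\left(m \right)} = -6 + m^{2} + 3 m$ ($w{\left(m \right)} = \left(m^{2} + 3 m\right) - 6 = -6 + m^{2} + 3 m$)
$w^{3}{\left(Z \right)} = \left(-6 + \left(-66\right)^{2} + 3 \left(-66\right)\right)^{3} = \left(-6 + 4356 - 198\right)^{3} = 4152^{3} = 71576759808$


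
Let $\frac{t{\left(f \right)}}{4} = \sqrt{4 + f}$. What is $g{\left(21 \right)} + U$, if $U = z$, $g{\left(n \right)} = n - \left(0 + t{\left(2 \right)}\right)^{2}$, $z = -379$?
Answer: $-454$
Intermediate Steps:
$t{\left(f \right)} = 4 \sqrt{4 + f}$
$g{\left(n \right)} = -96 + n$ ($g{\left(n \right)} = n - \left(0 + 4 \sqrt{4 + 2}\right)^{2} = n - \left(0 + 4 \sqrt{6}\right)^{2} = n - \left(4 \sqrt{6}\right)^{2} = n - 96 = -96 + n$)
$U = -379$
$g{\left(21 \right)} + U = \left(-96 + 21\right) - 379 = -75 - 379 = -454$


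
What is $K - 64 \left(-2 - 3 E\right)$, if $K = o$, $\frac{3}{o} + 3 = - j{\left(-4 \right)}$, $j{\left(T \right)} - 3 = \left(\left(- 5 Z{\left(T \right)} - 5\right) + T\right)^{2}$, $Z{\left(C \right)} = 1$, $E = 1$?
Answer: $\frac{64637}{202} \approx 319.99$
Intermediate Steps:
$j{\left(T \right)} = 3 + \left(-10 + T\right)^{2}$ ($j{\left(T \right)} = 3 + \left(\left(\left(-5\right) 1 - 5\right) + T\right)^{2} = 3 + \left(\left(-5 - 5\right) + T\right)^{2} = 3 + \left(-10 + T\right)^{2}$)
$o = - \frac{3}{202}$ ($o = \frac{3}{-3 - \left(3 + \left(-10 - 4\right)^{2}\right)} = \frac{3}{-3 - \left(3 + \left(-14\right)^{2}\right)} = \frac{3}{-3 - \left(3 + 196\right)} = \frac{3}{-3 - 199} = \frac{3}{-202} = 3 \left(- \frac{1}{202}\right) = - \frac{3}{202} \approx -0.014851$)
$K = - \frac{3}{202} \approx -0.014851$
$K - 64 \left(-2 - 3 E\right) = - \frac{3}{202} - 64 \left(-2 - 3\right) = - \frac{3}{202} - -320 = - \frac{3}{202} + 320 = \frac{64637}{202}$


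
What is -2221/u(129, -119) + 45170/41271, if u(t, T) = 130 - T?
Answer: -26805187/3425493 ≈ -7.8252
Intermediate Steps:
-2221/u(129, -119) + 45170/41271 = -2221/(130 - 1*(-119)) + 45170/41271 = -2221/(130 + 119) + 45170*(1/41271) = -2221/249 + 45170/41271 = -26805187/3425493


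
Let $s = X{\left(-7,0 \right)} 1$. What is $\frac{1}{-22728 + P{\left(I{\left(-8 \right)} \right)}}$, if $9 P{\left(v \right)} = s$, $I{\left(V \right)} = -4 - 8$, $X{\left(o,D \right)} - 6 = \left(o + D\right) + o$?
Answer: $- \frac{9}{204560} \approx -4.3997 \cdot 10^{-5}$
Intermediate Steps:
$X{\left(o,D \right)} = 6 + D + 2 o$ ($X{\left(o,D \right)} = 6 + \left(\left(o + D\right) + o\right) = 6 + \left(\left(D + o\right) + o\right) = 6 + \left(D + 2 o\right) = 6 + D + 2 o$)
$s = -8$ ($s = \left(6 + 0 + 2 \left(-7\right)\right) 1 = \left(6 + 0 - 14\right) 1 = \left(-8\right) 1 = -8$)
$I{\left(V \right)} = -12$ ($I{\left(V \right)} = -4 - 8 = -12$)
$P{\left(v \right)} = - \frac{8}{9}$ ($P{\left(v \right)} = \frac{1}{9} \left(-8\right) = - \frac{8}{9}$)
$\frac{1}{-22728 + P{\left(I{\left(-8 \right)} \right)}} = \frac{1}{-22728 - \frac{8}{9}} = \frac{1}{- \frac{204560}{9}} = - \frac{9}{204560}$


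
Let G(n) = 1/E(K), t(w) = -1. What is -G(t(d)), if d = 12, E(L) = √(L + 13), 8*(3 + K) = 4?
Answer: -√42/21 ≈ -0.30861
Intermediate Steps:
K = -5/2 (K = -3 + (⅛)*4 = -3 + ½ = -5/2 ≈ -2.5000)
E(L) = √(13 + L)
G(n) = √42/21 (G(n) = 1/(√(13 - 5/2)) = 1/(√(21/2)) = 1/(√42/2) = √42/21)
-G(t(d)) = -√42/21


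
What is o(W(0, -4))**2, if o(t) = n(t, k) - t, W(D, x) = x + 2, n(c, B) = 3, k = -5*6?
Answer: 25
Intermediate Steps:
k = -30
W(D, x) = 2 + x
o(t) = 3 - t
o(W(0, -4))**2 = (3 - (2 - 4))**2 = (3 - 1*(-2))**2 = (3 + 2)**2 = 5**2 = 25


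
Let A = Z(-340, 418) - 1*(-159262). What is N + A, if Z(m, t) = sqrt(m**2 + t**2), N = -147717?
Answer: 11545 + 2*sqrt(72581) ≈ 12084.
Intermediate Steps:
A = 159262 + 2*sqrt(72581) (A = sqrt((-340)**2 + 418**2) - 1*(-159262) = sqrt(115600 + 174724) + 159262 = sqrt(290324) + 159262 = 2*sqrt(72581) + 159262 = 159262 + 2*sqrt(72581) ≈ 1.5980e+5)
N + A = -147717 + (159262 + 2*sqrt(72581)) = 11545 + 2*sqrt(72581)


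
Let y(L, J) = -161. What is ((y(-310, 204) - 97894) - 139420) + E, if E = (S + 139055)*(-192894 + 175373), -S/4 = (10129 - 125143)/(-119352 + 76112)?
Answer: -13168924222503/5405 ≈ -2.4364e+9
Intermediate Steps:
S = -57507/5405 (S = -4*(10129 - 125143)/(-119352 + 76112) = -(-460056)/(-43240) = -(-460056)*(-1)/43240 = -4*57507/21620 = -57507/5405 ≈ -10.640)
E = -13167640670128/5405 (E = (-57507/5405 + 139055)*(-192894 + 175373) = (751534768/5405)*(-17521) = -13167640670128/5405 ≈ -2.4362e+9)
((y(-310, 204) - 97894) - 139420) + E = ((-161 - 97894) - 139420) - 13167640670128/5405 = (-98055 - 139420) - 13167640670128/5405 = -237475 - 13167640670128/5405 = -13168924222503/5405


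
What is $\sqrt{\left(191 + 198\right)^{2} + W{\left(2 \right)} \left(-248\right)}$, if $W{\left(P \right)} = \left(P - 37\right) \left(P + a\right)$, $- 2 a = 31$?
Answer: $\sqrt{34141} \approx 184.77$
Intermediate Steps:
$a = - \frac{31}{2}$ ($a = \left(- \frac{1}{2}\right) 31 = - \frac{31}{2} \approx -15.5$)
$W{\left(P \right)} = \left(-37 + P\right) \left(- \frac{31}{2} + P\right)$ ($W{\left(P \right)} = \left(P - 37\right) \left(P - \frac{31}{2}\right) = \left(-37 + P\right) \left(- \frac{31}{2} + P\right)$)
$\sqrt{\left(191 + 198\right)^{2} + W{\left(2 \right)} \left(-248\right)} = \sqrt{\left(191 + 198\right)^{2} + \left(\frac{1147}{2} + 2^{2} - 105\right) \left(-248\right)} = \sqrt{389^{2} + \left(\frac{1147}{2} + 4 - 105\right) \left(-248\right)} = \sqrt{151321 + \frac{945}{2} \left(-248\right)} = \sqrt{151321 - 117180} = \sqrt{34141}$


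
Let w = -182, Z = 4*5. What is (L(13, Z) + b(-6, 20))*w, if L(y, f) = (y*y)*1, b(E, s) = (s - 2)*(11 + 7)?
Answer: -89726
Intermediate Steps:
b(E, s) = -36 + 18*s (b(E, s) = (-2 + s)*18 = -36 + 18*s)
Z = 20
L(y, f) = y² (L(y, f) = y²*1 = y²)
(L(13, Z) + b(-6, 20))*w = (13² + (-36 + 18*20))*(-182) = (169 + (-36 + 360))*(-182) = (169 + 324)*(-182) = 493*(-182) = -89726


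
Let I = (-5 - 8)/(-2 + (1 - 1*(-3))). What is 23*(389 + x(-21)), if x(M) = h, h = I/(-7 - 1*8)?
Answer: 268709/30 ≈ 8957.0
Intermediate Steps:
I = -13/2 (I = -13/(-2 + (1 + 3)) = -13/(-2 + 4) = -13/2 ≈ -6.5000)
h = 13/30 (h = -13/(2*(-7 - 1*8)) = -13/(2*(-7 - 8)) = -13/2/(-15) = -13/2*(-1/15) = 13/30 ≈ 0.43333)
x(M) = 13/30
23*(389 + x(-21)) = 23*(389 + 13/30) = 23*(11683/30) = 268709/30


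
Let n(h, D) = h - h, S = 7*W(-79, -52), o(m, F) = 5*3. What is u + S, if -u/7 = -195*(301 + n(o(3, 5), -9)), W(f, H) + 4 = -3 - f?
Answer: 411369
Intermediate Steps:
W(f, H) = -7 - f (W(f, H) = -4 + (-3 - f) = -7 - f)
o(m, F) = 15
S = 504 (S = 7*(-7 - 1*(-79)) = 7*(-7 + 79) = 7*72 = 504)
n(h, D) = 0
u = 410865 (u = -(-1365)*(301 + 0) = -(-1365)*301 = -7*(-58695) = 410865)
u + S = 410865 + 504 = 411369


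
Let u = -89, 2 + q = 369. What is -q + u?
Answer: -456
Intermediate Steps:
q = 367 (q = -2 + 369 = 367)
-q + u = -1*367 - 89 = -367 - 89 = -456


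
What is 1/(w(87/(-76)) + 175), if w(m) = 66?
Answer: 1/241 ≈ 0.0041494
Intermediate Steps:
1/(w(87/(-76)) + 175) = 1/(66 + 175) = 1/241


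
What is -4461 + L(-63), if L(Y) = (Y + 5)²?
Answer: -1097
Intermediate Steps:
L(Y) = (5 + Y)²
-4461 + L(-63) = -4461 + (5 - 63)² = -4461 + (-58)² = -4461 + 3364 = -1097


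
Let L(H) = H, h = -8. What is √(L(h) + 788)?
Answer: 2*√195 ≈ 27.928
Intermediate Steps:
√(L(h) + 788) = √(-8 + 788) = √780 = 2*√195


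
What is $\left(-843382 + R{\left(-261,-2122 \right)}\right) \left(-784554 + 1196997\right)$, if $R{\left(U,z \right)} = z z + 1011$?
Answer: $1509752963259$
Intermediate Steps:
$R{\left(U,z \right)} = 1011 + z^{2}$ ($R{\left(U,z \right)} = z^{2} + 1011 = 1011 + z^{2}$)
$\left(-843382 + R{\left(-261,-2122 \right)}\right) \left(-784554 + 1196997\right) = \left(-843382 + \left(1011 + \left(-2122\right)^{2}\right)\right) \left(-784554 + 1196997\right) = \left(-843382 + \left(1011 + 4502884\right)\right) 412443 = \left(-843382 + 4503895\right) 412443 = 3660513 \cdot 412443 = 1509752963259$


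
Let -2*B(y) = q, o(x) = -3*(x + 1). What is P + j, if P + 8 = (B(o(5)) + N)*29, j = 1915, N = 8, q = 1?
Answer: 4249/2 ≈ 2124.5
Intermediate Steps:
o(x) = -3 - 3*x (o(x) = -3*(1 + x) = -3 - 3*x)
B(y) = -1/2 (B(y) = -1/2*1 = -1/2)
P = 419/2 (P = -8 + (-1/2 + 8)*29 = -8 + (15/2)*29 = -8 + 435/2 = 419/2 ≈ 209.50)
P + j = 419/2 + 1915 = 4249/2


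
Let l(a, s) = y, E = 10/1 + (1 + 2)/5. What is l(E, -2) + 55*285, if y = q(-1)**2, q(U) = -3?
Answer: 15684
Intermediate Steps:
y = 9 (y = (-3)**2 = 9)
E = 53/5 (E = 10*1 + 3*(1/5) = 10 + 3/5 = 53/5 ≈ 10.600)
l(a, s) = 9
l(E, -2) + 55*285 = 9 + 55*285 = 9 + 15675 = 15684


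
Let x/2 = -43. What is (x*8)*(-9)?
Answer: 6192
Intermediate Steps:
x = -86 (x = 2*(-43) = -86)
(x*8)*(-9) = -86*8*(-9) = -688*(-9) = 6192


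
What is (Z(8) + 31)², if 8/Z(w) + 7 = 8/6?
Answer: 253009/289 ≈ 875.46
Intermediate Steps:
Z(w) = -24/17 (Z(w) = 8/(-7 + 8/6) = 8/(-7 + 8*(⅙)) = 8/(-7 + 4/3) = 8/(-17/3) = 8*(-3/17) = -24/17)
(Z(8) + 31)² = (-24/17 + 31)² = (503/17)² = 253009/289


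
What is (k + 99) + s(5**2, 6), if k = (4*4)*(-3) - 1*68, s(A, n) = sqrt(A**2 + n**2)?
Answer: -17 + sqrt(661) ≈ 8.7099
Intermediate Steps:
k = -116 (k = 16*(-3) - 68 = -48 - 68 = -116)
(k + 99) + s(5**2, 6) = (-116 + 99) + sqrt((5**2)**2 + 6**2) = -17 + sqrt(25**2 + 36) = -17 + sqrt(625 + 36) = -17 + sqrt(661)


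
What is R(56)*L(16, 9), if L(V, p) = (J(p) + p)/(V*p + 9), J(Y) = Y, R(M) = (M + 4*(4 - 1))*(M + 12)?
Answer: 544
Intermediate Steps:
R(M) = (12 + M)² (R(M) = (M + 4*3)*(12 + M) = (M + 12)*(12 + M) = (12 + M)*(12 + M) = (12 + M)²)
L(V, p) = 2*p/(9 + V*p) (L(V, p) = (p + p)/(V*p + 9) = (2*p)/(9 + V*p) = 2*p/(9 + V*p))
R(56)*L(16, 9) = (12 + 56)²*(2*9/(9 + 16*9)) = 68²*(2*9/(9 + 144)) = 4624*(2*9/153) = 4624*(2*9*(1/153)) = 4624*(2/17) = 544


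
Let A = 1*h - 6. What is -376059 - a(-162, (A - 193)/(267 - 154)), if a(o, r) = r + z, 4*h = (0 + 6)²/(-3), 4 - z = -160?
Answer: -42512997/113 ≈ -3.7622e+5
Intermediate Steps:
z = 164 (z = 4 - 1*(-160) = 4 + 160 = 164)
h = -3 (h = ((0 + 6)²/(-3))/4 = (6²*(-⅓))/4 = (36*(-⅓))/4 = (¼)*(-12) = -3)
A = -9 (A = 1*(-3) - 6 = -3 - 6 = -9)
a(o, r) = 164 + r (a(o, r) = r + 164 = 164 + r)
-376059 - a(-162, (A - 193)/(267 - 154)) = -376059 - (164 + (-9 - 193)/(267 - 154)) = -376059 - (164 - 202/113) = -376059 - 1*18330/113 = -376059 - 18330/113 = -42512997/113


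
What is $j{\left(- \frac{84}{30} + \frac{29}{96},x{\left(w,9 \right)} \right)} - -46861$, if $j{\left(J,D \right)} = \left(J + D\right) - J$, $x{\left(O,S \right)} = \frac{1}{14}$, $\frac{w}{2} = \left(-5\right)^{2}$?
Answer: $\frac{656055}{14} \approx 46861.0$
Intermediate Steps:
$w = 50$ ($w = 2 \left(-5\right)^{2} = 2 \cdot 25 = 50$)
$x{\left(O,S \right)} = \frac{1}{14}$
$j{\left(J,D \right)} = D$ ($j{\left(J,D \right)} = \left(D + J\right) - J = D$)
$j{\left(- \frac{84}{30} + \frac{29}{96},x{\left(w,9 \right)} \right)} - -46861 = \frac{1}{14} - -46861 = \frac{1}{14} + 46861 = \frac{656055}{14}$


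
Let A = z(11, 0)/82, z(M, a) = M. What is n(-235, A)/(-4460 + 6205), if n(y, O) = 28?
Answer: 28/1745 ≈ 0.016046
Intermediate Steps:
A = 11/82 ≈ 0.13415
n(-235, A)/(-4460 + 6205) = 28/(-4460 + 6205) = 28/1745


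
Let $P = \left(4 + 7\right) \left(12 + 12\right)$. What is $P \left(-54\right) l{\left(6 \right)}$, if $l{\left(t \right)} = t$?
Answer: $-85536$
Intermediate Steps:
$P = 264$ ($P = 11 \cdot 24 = 264$)
$P \left(-54\right) l{\left(6 \right)} = 264 \left(-54\right) 6 = \left(-14256\right) 6 = -85536$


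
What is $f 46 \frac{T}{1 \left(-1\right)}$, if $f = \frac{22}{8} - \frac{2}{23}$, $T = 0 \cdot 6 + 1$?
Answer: $- \frac{245}{2} \approx -122.5$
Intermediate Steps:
$T = 1$ ($T = 0 + 1 = 1$)
$f = \frac{245}{92}$ ($f = 22 \cdot \frac{1}{8} - \frac{2}{23} = \frac{11}{4} - \frac{2}{23} = \frac{245}{92} \approx 2.663$)
$f 46 \frac{T}{1 \left(-1\right)} = \frac{245}{92} \cdot 46 \cdot 1 \frac{1}{1 \left(-1\right)} = \frac{245 \cdot 1 \frac{1}{-1}}{2} = \frac{245 \cdot 1 \left(-1\right)}{2} = \frac{245}{2} \left(-1\right) = - \frac{245}{2}$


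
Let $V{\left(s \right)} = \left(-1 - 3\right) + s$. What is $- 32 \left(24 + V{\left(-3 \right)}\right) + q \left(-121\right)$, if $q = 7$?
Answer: $-1391$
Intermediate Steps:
$V{\left(s \right)} = -4 + s$
$- 32 \left(24 + V{\left(-3 \right)}\right) + q \left(-121\right) = - 32 \left(24 - 7\right) + 7 \left(-121\right) = - 32 \left(24 - 7\right) - 847 = \left(-32\right) 17 - 847 = -544 - 847 = -1391$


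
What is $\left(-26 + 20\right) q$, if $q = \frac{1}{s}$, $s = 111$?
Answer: $- \frac{2}{37} \approx -0.054054$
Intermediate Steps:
$q = \frac{1}{111} \approx 0.009009$
$\left(-26 + 20\right) q = \left(-26 + 20\right) \frac{1}{111} = \left(-6\right) \frac{1}{111} = - \frac{2}{37}$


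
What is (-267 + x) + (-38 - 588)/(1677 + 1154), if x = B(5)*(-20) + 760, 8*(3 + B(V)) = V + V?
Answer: 1494142/2831 ≈ 527.78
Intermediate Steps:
B(V) = -3 + V/4 (B(V) = -3 + (V + V)/8 = -3 + (2*V)/8 = -3 + V/4)
x = 795 (x = (-3 + (¼)*5)*(-20) + 760 = (-3 + 5/4)*(-20) + 760 = -7/4*(-20) + 760 = 35 + 760 = 795)
(-267 + x) + (-38 - 588)/(1677 + 1154) = (-267 + 795) + (-38 - 588)/(1677 + 1154) = 528 - 626/2831 = 1494142/2831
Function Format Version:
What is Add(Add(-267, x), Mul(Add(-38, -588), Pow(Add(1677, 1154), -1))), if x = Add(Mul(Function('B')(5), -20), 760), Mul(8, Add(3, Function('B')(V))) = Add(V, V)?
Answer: Rational(1494142, 2831) ≈ 527.78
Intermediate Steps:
Function('B')(V) = Add(-3, Mul(Rational(1, 4), V)) (Function('B')(V) = Add(-3, Mul(Rational(1, 8), Add(V, V))) = Add(-3, Mul(Rational(1, 8), Mul(2, V))) = Add(-3, Mul(Rational(1, 4), V)))
x = 795 (x = Add(Mul(Add(-3, Mul(Rational(1, 4), 5)), -20), 760) = Add(Mul(Add(-3, Rational(5, 4)), -20), 760) = Add(Mul(Rational(-7, 4), -20), 760) = Add(35, 760) = 795)
Add(Add(-267, x), Mul(Add(-38, -588), Pow(Add(1677, 1154), -1))) = Add(Add(-267, 795), Mul(Add(-38, -588), Pow(Add(1677, 1154), -1))) = Add(528, Mul(-626, Pow(2831, -1))) = Add(528, Mul(-626, Rational(1, 2831))) = Add(528, Rational(-626, 2831)) = Rational(1494142, 2831)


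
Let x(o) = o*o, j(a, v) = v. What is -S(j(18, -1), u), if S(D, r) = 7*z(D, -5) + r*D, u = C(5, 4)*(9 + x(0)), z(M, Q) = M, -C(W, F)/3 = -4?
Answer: 115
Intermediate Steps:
C(W, F) = 12 (C(W, F) = -3*(-4) = 12)
x(o) = o**2
u = 108 (u = 12*(9 + 0**2) = 12*(9 + 0) = 12*9 = 108)
S(D, r) = 7*D + D*r (S(D, r) = 7*D + r*D = 7*D + D*r)
-S(j(18, -1), u) = -(-1)*(7 + 108) = -(-1)*115 = -1*(-115) = 115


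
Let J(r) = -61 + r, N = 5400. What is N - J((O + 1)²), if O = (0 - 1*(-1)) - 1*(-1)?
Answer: 5452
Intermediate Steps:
O = 2 (O = (0 + 1) + 1 = 1 + 1 = 2)
N - J((O + 1)²) = 5400 - (-61 + (2 + 1)²) = 5400 - (-61 + 3²) = 5400 - (-61 + 9) = 5400 - 1*(-52) = 5400 + 52 = 5452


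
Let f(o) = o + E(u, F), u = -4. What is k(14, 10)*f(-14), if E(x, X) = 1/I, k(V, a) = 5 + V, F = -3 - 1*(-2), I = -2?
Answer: -551/2 ≈ -275.50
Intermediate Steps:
F = -1 (F = -3 + 2 = -1)
E(x, X) = -1/2 (E(x, X) = 1/(-2) = -1/2)
f(o) = -1/2 + o (f(o) = o - 1/2 = -1/2 + o)
k(14, 10)*f(-14) = (5 + 14)*(-1/2 - 14) = 19*(-29/2) = -551/2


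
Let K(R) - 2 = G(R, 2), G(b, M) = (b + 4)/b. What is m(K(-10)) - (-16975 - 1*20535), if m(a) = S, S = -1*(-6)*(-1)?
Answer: 37504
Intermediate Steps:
S = -6 (S = 6*(-1) = -6)
G(b, M) = (4 + b)/b
K(R) = 2 + (4 + R)/R
m(a) = -6
m(K(-10)) - (-16975 - 1*20535) = -6 - (-16975 - 1*20535) = -6 - (-16975 - 20535) = -6 - 1*(-37510) = -6 + 37510 = 37504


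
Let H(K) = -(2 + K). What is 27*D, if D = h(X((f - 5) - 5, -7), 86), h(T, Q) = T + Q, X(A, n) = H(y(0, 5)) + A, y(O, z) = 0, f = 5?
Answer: 2133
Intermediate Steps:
H(K) = -2 - K
X(A, n) = -2 + A (X(A, n) = (-2 - 1*0) + A = (-2 + 0) + A = -2 + A)
h(T, Q) = Q + T
D = 79 (D = 86 + (-2 + ((5 - 5) - 5)) = 86 + (-2 + (0 - 5)) = 86 + (-2 - 5) = 86 - 7 = 79)
27*D = 27*79 = 2133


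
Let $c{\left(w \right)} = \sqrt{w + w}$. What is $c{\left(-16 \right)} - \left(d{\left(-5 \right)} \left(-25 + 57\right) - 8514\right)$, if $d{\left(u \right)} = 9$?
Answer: $8226 + 4 i \sqrt{2} \approx 8226.0 + 5.6569 i$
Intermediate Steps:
$c{\left(w \right)} = \sqrt{2} \sqrt{w}$ ($c{\left(w \right)} = \sqrt{2 w} = \sqrt{2} \sqrt{w}$)
$c{\left(-16 \right)} - \left(d{\left(-5 \right)} \left(-25 + 57\right) - 8514\right) = \sqrt{2} \sqrt{-16} - \left(9 \left(-25 + 57\right) - 8514\right) = \sqrt{2} \cdot 4 i - \left(9 \cdot 32 - 8514\right) = 4 i \sqrt{2} - \left(288 - 8514\right) = 4 i \sqrt{2} - -8226 = 4 i \sqrt{2} + 8226 = 8226 + 4 i \sqrt{2}$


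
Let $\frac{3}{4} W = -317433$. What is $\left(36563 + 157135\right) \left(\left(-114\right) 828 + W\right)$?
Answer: $-100265057928$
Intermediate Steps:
$W = -423244$ ($W = \frac{4}{3} \left(-317433\right) = -423244$)
$\left(36563 + 157135\right) \left(\left(-114\right) 828 + W\right) = \left(36563 + 157135\right) \left(\left(-114\right) 828 - 423244\right) = 193698 \left(-94392 - 423244\right) = 193698 \left(-517636\right) = -100265057928$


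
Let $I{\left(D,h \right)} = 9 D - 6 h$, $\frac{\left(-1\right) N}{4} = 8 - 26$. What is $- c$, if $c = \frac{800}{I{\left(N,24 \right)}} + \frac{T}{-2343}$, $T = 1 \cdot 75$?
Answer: $- \frac{76525}{49203} \approx -1.5553$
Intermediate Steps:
$N = 72$ ($N = - 4 \left(8 - 26\right) = \left(-4\right) \left(-18\right) = 72$)
$T = 75$
$I{\left(D,h \right)} = - 6 h + 9 D$
$c = \frac{76525}{49203}$ ($c = \frac{800}{\left(-6\right) 24 + 9 \cdot 72} + \frac{75}{-2343} = \frac{800}{-144 + 648} + 75 \left(- \frac{1}{2343}\right) = \frac{800}{504} - \frac{25}{781} = 800 \cdot \frac{1}{504} - \frac{25}{781} = \frac{100}{63} - \frac{25}{781} = \frac{76525}{49203} \approx 1.5553$)
$- c = \left(-1\right) \frac{76525}{49203} = - \frac{76525}{49203}$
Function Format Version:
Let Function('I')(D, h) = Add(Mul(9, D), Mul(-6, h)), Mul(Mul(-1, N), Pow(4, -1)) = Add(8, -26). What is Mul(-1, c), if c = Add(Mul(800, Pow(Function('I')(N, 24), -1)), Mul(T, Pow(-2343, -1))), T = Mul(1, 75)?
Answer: Rational(-76525, 49203) ≈ -1.5553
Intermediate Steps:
N = 72 (N = Mul(-4, Add(8, -26)) = Mul(-4, -18) = 72)
T = 75
Function('I')(D, h) = Add(Mul(-6, h), Mul(9, D))
c = Rational(76525, 49203) (c = Add(Mul(800, Pow(Add(Mul(-6, 24), Mul(9, 72)), -1)), Mul(75, Pow(-2343, -1))) = Add(Mul(800, Pow(Add(-144, 648), -1)), Mul(75, Rational(-1, 2343))) = Add(Mul(800, Pow(504, -1)), Rational(-25, 781)) = Add(Mul(800, Rational(1, 504)), Rational(-25, 781)) = Add(Rational(100, 63), Rational(-25, 781)) = Rational(76525, 49203) ≈ 1.5553)
Mul(-1, c) = Mul(-1, Rational(76525, 49203)) = Rational(-76525, 49203)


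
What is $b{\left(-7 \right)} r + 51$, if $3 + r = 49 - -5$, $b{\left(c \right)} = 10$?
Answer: $561$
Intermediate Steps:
$r = 51$ ($r = -3 + \left(49 - -5\right) = -3 + \left(49 + 5\right) = -3 + 54 = 51$)
$b{\left(-7 \right)} r + 51 = 10 \cdot 51 + 51 = 510 + 51 = 561$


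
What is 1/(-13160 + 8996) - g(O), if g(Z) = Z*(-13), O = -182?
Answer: -9852025/4164 ≈ -2366.0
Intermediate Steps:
g(Z) = -13*Z
1/(-13160 + 8996) - g(O) = 1/(-13160 + 8996) - (-13)*(-182) = 1/(-4164) - 1*2366 = -1/4164 - 2366 = -9852025/4164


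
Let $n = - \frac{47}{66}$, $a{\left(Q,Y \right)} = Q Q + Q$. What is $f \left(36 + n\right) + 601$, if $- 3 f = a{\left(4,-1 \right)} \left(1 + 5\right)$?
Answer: $- \frac{26747}{33} \approx -810.52$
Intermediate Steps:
$a{\left(Q,Y \right)} = Q + Q^{2}$ ($a{\left(Q,Y \right)} = Q^{2} + Q = Q + Q^{2}$)
$f = -40$ ($f = - \frac{4 \left(1 + 4\right) \left(1 + 5\right)}{3} = - \frac{4 \cdot 5 \cdot 6}{3} = - \frac{20 \cdot 6}{3} = \left(- \frac{1}{3}\right) 120 = -40$)
$n = - \frac{47}{66}$ ($n = \left(-47\right) \frac{1}{66} = - \frac{47}{66} \approx -0.71212$)
$f \left(36 + n\right) + 601 = - 40 \left(36 - \frac{47}{66}\right) + 601 = \left(-40\right) \frac{2329}{66} + 601 = - \frac{46580}{33} + 601 = - \frac{26747}{33}$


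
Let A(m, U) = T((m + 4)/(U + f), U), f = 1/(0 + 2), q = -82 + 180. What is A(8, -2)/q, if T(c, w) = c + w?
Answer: -5/49 ≈ -0.10204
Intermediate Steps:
q = 98
f = 1/2 ≈ 0.50000
A(m, U) = U + (4 + m)/(1/2 + U) (A(m, U) = (m + 4)/(U + 1/2) + U = (4 + m)/(1/2 + U) + U = U + (4 + m)/(1/2 + U))
A(8, -2)/q = (-2 + (4 + 8)/(1/2 - 2))/98 = (-2 + 12/(-3/2))*(1/98) = (-2 - 2/3*12)*(1/98) = (-2 - 8)*(1/98) = -10*1/98 = -5/49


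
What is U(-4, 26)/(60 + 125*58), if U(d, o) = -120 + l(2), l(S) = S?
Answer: -59/3655 ≈ -0.016142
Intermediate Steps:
U(d, o) = -118 (U(d, o) = -120 + 2 = -118)
U(-4, 26)/(60 + 125*58) = -118/(60 + 125*58) = -118/(60 + 7250) = -118/7310 = -118*1/7310 = -59/3655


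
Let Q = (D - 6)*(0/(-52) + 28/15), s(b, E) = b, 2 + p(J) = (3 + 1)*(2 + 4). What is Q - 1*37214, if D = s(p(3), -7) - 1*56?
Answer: -111866/3 ≈ -37289.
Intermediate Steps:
p(J) = 22 (p(J) = -2 + (3 + 1)*(2 + 4) = -2 + 4*6 = -2 + 24 = 22)
D = -34 (D = 22 - 1*56 = 22 - 56 = -34)
Q = -224/3 (Q = (-34 - 6)*(0/(-52) + 28/15) = -40*(0*(-1/52) + 28*(1/15)) = -40*(0 + 28/15) = -40*28/15 = -224/3 ≈ -74.667)
Q - 1*37214 = -224/3 - 1*37214 = -224/3 - 37214 = -111866/3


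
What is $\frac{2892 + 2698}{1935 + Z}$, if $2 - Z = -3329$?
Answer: $\frac{2795}{2633} \approx 1.0615$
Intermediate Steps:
$Z = 3331$ ($Z = 2 - -3329 = 2 + 3329 = 3331$)
$\frac{2892 + 2698}{1935 + Z} = \frac{2892 + 2698}{1935 + 3331} = \frac{5590}{5266} = 5590 \cdot \frac{1}{5266} = \frac{2795}{2633}$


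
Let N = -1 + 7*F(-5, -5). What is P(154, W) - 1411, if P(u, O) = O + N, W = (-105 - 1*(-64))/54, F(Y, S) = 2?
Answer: -75533/54 ≈ -1398.8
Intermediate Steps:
W = -41/54 (W = (-105 + 64)*(1/54) = -41*1/54 = -41/54 ≈ -0.75926)
N = 13 (N = -1 + 7*2 = -1 + 14 = 13)
P(u, O) = 13 + O (P(u, O) = O + 13 = 13 + O)
P(154, W) - 1411 = (13 - 41/54) - 1411 = 661/54 - 1411 = -75533/54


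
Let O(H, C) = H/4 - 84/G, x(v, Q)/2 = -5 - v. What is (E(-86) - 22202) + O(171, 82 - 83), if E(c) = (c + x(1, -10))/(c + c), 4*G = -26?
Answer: -49517913/2236 ≈ -22146.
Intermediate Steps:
G = -13/2 (G = (1/4)*(-26) = -13/2 ≈ -6.5000)
x(v, Q) = -10 - 2*v (x(v, Q) = 2*(-5 - v) = -10 - 2*v)
O(H, C) = 168/13 + H/4 (O(H, C) = H/4 - 84/(-13/2) = H*(1/4) - 84*(-2/13) = H/4 + 168/13 = 168/13 + H/4)
E(c) = (-12 + c)/(2*c) (E(c) = (c + (-10 - 2*1))/(c + c) = (c + (-10 - 2))/((2*c)) = (c - 12)*(1/(2*c)) = (-12 + c)*(1/(2*c)) = (-12 + c)/(2*c))
(E(-86) - 22202) + O(171, 82 - 83) = ((1/2)*(-12 - 86)/(-86) - 22202) + (168/13 + (1/4)*171) = ((1/2)*(-1/86)*(-98) - 22202) + (168/13 + 171/4) = (49/86 - 22202) + 2895/52 = -1909323/86 + 2895/52 = -49517913/2236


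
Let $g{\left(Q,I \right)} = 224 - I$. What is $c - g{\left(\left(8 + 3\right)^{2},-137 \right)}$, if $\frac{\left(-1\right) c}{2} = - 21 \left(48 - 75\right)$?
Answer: $-1495$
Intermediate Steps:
$c = -1134$ ($c = - 2 \left(- 21 \left(48 - 75\right)\right) = - 2 \left(\left(-21\right) \left(-27\right)\right) = \left(-2\right) 567 = -1134$)
$c - g{\left(\left(8 + 3\right)^{2},-137 \right)} = -1134 - \left(224 - -137\right) = -1134 - \left(224 + 137\right) = -1134 - 361 = -1495$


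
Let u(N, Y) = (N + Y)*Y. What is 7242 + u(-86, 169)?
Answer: 21269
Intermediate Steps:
u(N, Y) = Y*(N + Y)
7242 + u(-86, 169) = 7242 + 169*(-86 + 169) = 7242 + 169*83 = 7242 + 14027 = 21269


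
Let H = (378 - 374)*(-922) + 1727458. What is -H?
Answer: -1723770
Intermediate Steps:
H = 1723770 (H = 4*(-922) + 1727458 = -3688 + 1727458 = 1723770)
-H = -1*1723770 = -1723770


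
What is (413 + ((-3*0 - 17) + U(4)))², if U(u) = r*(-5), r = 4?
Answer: 141376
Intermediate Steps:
U(u) = -20 (U(u) = 4*(-5) = -20)
(413 + ((-3*0 - 17) + U(4)))² = (413 + ((-3*0 - 17) - 20))² = (413 + ((0 - 17) - 20))² = (413 + (-17 - 20))² = (413 - 37)² = 376² = 141376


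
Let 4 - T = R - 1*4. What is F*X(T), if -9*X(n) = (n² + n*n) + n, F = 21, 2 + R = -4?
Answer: -2842/3 ≈ -947.33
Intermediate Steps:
R = -6 (R = -2 - 4 = -6)
T = 14 (T = 4 - (-6 - 1*4) = 4 - (-6 - 4) = 4 - 1*(-10) = 4 + 10 = 14)
X(n) = -2*n²/9 - n/9 (X(n) = -((n² + n*n) + n)/9 = -((n² + n²) + n)/9 = -(2*n² + n)/9 = -(n + 2*n²)/9 = -2*n²/9 - n/9)
F*X(T) = 21*(-⅑*14*(1 + 2*14)) = 21*(-⅑*14*(1 + 28)) = 21*(-⅑*14*29) = 21*(-406/9) = -2842/3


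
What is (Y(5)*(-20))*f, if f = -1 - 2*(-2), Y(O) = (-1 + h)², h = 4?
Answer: -540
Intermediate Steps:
Y(O) = 9 (Y(O) = (-1 + 4)² = 3² = 9)
f = 3 (f = -1 + 4 = 3)
(Y(5)*(-20))*f = (9*(-20))*3 = -180*3 = -540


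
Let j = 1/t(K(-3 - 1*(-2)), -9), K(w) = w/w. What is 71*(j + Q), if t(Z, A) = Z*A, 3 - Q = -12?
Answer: 9514/9 ≈ 1057.1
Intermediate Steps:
K(w) = 1
Q = 15 (Q = 3 - 1*(-12) = 3 + 12 = 15)
t(Z, A) = A*Z
j = -⅑ (j = 1/(-9*1) = 1/(-9) = -⅑ ≈ -0.11111)
71*(j + Q) = 71*(-⅑ + 15) = 71*(134/9) = 9514/9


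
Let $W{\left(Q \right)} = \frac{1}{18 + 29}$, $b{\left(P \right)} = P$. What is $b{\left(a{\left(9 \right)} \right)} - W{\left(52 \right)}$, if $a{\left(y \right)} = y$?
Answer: $\frac{422}{47} \approx 8.9787$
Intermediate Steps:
$W{\left(Q \right)} = \frac{1}{47}$
$b{\left(a{\left(9 \right)} \right)} - W{\left(52 \right)} = 9 - \frac{1}{47} = \frac{422}{47}$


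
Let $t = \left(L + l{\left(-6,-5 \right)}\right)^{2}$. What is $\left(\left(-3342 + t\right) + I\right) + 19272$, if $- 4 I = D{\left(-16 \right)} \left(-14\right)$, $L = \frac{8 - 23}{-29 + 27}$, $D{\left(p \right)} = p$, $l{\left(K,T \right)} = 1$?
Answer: $\frac{63785}{4} \approx 15946.0$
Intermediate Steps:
$L = \frac{15}{2}$ ($L = - \frac{15}{-2} = \left(-15\right) \left(- \frac{1}{2}\right) = \frac{15}{2} \approx 7.5$)
$I = -56$ ($I = - \frac{\left(-16\right) \left(-14\right)}{4} = \left(- \frac{1}{4}\right) 224 = -56$)
$t = \frac{289}{4}$ ($t = \left(\frac{15}{2} + 1\right)^{2} = \left(\frac{17}{2}\right)^{2} = \frac{289}{4} \approx 72.25$)
$\left(\left(-3342 + t\right) + I\right) + 19272 = \left(\left(-3342 + \frac{289}{4}\right) - 56\right) + 19272 = \left(- \frac{13079}{4} - 56\right) + 19272 = - \frac{13303}{4} + 19272 = \frac{63785}{4}$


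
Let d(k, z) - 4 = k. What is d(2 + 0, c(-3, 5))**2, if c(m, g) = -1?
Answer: 36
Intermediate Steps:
d(k, z) = 4 + k
d(2 + 0, c(-3, 5))**2 = (4 + (2 + 0))**2 = (4 + 2)**2 = 6**2 = 36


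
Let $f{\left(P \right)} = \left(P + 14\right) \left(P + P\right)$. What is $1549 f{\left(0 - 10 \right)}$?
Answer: $-123920$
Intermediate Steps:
$f{\left(P \right)} = 2 P \left(14 + P\right)$ ($f{\left(P \right)} = \left(14 + P\right) 2 P = 2 P \left(14 + P\right)$)
$1549 f{\left(0 - 10 \right)} = 1549 \cdot 2 \left(0 - 10\right) \left(14 + \left(0 - 10\right)\right) = 1549 \cdot 2 \left(-10\right) \left(14 - 10\right) = 1549 \cdot 2 \left(-10\right) 4 = 1549 \left(-80\right) = -123920$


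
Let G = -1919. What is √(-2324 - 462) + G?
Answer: -1919 + I*√2786 ≈ -1919.0 + 52.783*I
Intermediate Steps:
√(-2324 - 462) + G = √(-2324 - 462) - 1919 = √(-2786) - 1919 = I*√2786 - 1919 = -1919 + I*√2786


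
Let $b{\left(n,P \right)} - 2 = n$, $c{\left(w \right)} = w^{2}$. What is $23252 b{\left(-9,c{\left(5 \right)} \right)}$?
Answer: $-162764$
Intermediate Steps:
$b{\left(n,P \right)} = 2 + n$
$23252 b{\left(-9,c{\left(5 \right)} \right)} = 23252 \left(2 - 9\right) = 23252 \left(-7\right) = -162764$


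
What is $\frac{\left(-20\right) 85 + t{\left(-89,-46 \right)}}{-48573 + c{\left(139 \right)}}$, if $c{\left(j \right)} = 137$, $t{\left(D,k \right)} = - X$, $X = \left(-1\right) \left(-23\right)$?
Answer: $\frac{1723}{48436} \approx 0.035573$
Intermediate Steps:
$X = 23$
$t{\left(D,k \right)} = -23$ ($t{\left(D,k \right)} = \left(-1\right) 23 = -23$)
$\frac{\left(-20\right) 85 + t{\left(-89,-46 \right)}}{-48573 + c{\left(139 \right)}} = \frac{\left(-20\right) 85 - 23}{-48573 + 137} = \frac{-1700 - 23}{-48436} = \left(-1723\right) \left(- \frac{1}{48436}\right) = \frac{1723}{48436}$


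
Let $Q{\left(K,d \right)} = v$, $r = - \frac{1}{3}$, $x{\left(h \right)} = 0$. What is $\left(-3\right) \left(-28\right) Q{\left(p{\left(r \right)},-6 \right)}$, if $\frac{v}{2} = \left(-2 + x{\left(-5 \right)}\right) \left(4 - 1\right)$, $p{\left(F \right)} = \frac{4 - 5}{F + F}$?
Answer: $-1008$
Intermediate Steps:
$r = - \frac{1}{3}$ ($r = \left(-1\right) \frac{1}{3} = - \frac{1}{3} \approx -0.33333$)
$p{\left(F \right)} = - \frac{1}{2 F}$
$v = -12$ ($v = 2 \left(-2 + 0\right) \left(4 - 1\right) = 2 \left(\left(-2\right) 3\right) = 2 \left(-6\right) = -12$)
$Q{\left(K,d \right)} = -12$
$\left(-3\right) \left(-28\right) Q{\left(p{\left(r \right)},-6 \right)} = \left(-3\right) \left(-28\right) \left(-12\right) = 84 \left(-12\right) = -1008$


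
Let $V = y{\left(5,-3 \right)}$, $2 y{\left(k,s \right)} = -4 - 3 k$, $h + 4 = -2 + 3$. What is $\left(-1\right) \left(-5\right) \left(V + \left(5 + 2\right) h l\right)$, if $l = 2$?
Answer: $- \frac{515}{2} \approx -257.5$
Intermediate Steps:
$h = -3$ ($h = -4 + \left(-2 + 3\right) = -4 + 1 = -3$)
$y{\left(k,s \right)} = -2 - \frac{3 k}{2}$ ($y{\left(k,s \right)} = \frac{-4 - 3 k}{2} = -2 - \frac{3 k}{2}$)
$V = - \frac{19}{2}$ ($V = -2 - \frac{15}{2} = - \frac{19}{2} \approx -9.5$)
$\left(-1\right) \left(-5\right) \left(V + \left(5 + 2\right) h l\right) = \left(-1\right) \left(-5\right) \left(- \frac{19}{2} + \left(5 + 2\right) \left(-3\right) 2\right) = 5 \left(- \frac{19}{2} + 7 \left(-3\right) 2\right) = 5 \left(- \frac{19}{2} - 42\right) = 5 \left(- \frac{103}{2}\right) = - \frac{515}{2}$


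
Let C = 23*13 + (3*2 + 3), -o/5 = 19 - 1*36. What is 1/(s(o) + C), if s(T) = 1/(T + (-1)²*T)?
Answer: 170/52361 ≈ 0.0032467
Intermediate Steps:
o = 85 (o = -5*(19 - 1*36) = -5*(19 - 36) = -5*(-17) = 85)
C = 308 (C = 299 + (6 + 3) = 299 + 9 = 308)
s(T) = 1/(2*T) (s(T) = 1/(T + 1*T) = 1/(T + T) = 1/(2*T))
1/(s(o) + C) = 1/((½)/85 + 308) = 1/((½)*(1/85) + 308) = 1/(1/170 + 308) = 1/(52361/170) = 170/52361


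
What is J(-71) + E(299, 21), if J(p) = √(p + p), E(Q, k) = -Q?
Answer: -299 + I*√142 ≈ -299.0 + 11.916*I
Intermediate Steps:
J(p) = √2*√p (J(p) = √(2*p) = √2*√p)
J(-71) + E(299, 21) = √2*√(-71) - 1*299 = √2*(I*√71) - 299 = I*√142 - 299 = -299 + I*√142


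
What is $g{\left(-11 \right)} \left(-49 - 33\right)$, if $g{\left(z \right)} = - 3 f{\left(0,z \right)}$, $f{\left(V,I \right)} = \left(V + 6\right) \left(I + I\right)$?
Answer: $-32472$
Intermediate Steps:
$f{\left(V,I \right)} = 2 I \left(6 + V\right)$ ($f{\left(V,I \right)} = \left(6 + V\right) 2 I = 2 I \left(6 + V\right)$)
$g{\left(z \right)} = - 36 z$ ($g{\left(z \right)} = - 3 \cdot 2 z \left(6 + 0\right) = - 3 \cdot 2 z 6 = - 3 \cdot 12 z = - 36 z$)
$g{\left(-11 \right)} \left(-49 - 33\right) = \left(-36\right) \left(-11\right) \left(-49 - 33\right) = 396 \left(-82\right) = -32472$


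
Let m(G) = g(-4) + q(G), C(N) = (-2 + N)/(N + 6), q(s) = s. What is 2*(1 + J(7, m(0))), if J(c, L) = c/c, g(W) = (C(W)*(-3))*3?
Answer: 4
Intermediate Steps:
C(N) = (-2 + N)/(6 + N)
g(W) = -9*(-2 + W)/(6 + W) (g(W) = (((-2 + W)/(6 + W))*(-3))*3 = -3*(-2 + W)/(6 + W)*3 = -9*(-2 + W)/(6 + W))
m(G) = 27 + G (m(G) = 9*(2 - 1*(-4))/(6 - 4) + G = 9*(2 + 4)/2 + G = 9*(1/2)*6 + G = 27 + G)
J(c, L) = 1
2*(1 + J(7, m(0))) = 2*(1 + 1) = 2*2 = 4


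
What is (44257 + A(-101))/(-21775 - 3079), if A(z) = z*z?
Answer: -27229/12427 ≈ -2.1911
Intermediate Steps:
A(z) = z**2
(44257 + A(-101))/(-21775 - 3079) = (44257 + (-101)**2)/(-21775 - 3079) = (44257 + 10201)/(-24854) = 54458*(-1/24854) = -27229/12427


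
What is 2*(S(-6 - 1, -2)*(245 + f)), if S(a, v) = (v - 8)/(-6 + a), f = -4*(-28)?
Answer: 7140/13 ≈ 549.23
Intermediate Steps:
f = 112
S(a, v) = (-8 + v)/(-6 + a)
2*(S(-6 - 1, -2)*(245 + f)) = 2*(((-8 - 2)/(-6 + (-6 - 1)))*(245 + 112)) = 2*((-10/(-6 - 7))*357) = 2*((-10/(-13))*357) = 2*(-1/13*(-10)*357) = 2*((10/13)*357) = 2*(3570/13) = 7140/13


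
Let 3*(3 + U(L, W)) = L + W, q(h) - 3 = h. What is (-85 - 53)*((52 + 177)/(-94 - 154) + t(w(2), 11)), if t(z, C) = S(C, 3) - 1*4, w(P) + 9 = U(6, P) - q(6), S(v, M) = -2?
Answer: 118473/124 ≈ 955.43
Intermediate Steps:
q(h) = 3 + h
U(L, W) = -3 + L/3 + W/3 (U(L, W) = -3 + (L + W)/3 = -3 + (L/3 + W/3) = -3 + L/3 + W/3)
w(P) = -19 + P/3 (w(P) = -9 + ((-3 + (⅓)*6 + P/3) - (3 + 6)) = -9 + ((-3 + 2 + P/3) - 1*9) = -9 + ((-1 + P/3) - 9) = -9 + (-10 + P/3) = -19 + P/3)
t(z, C) = -6 (t(z, C) = -2 - 1*4 = -2 - 4 = -6)
(-85 - 53)*((52 + 177)/(-94 - 154) + t(w(2), 11)) = (-85 - 53)*((52 + 177)/(-94 - 154) - 6) = -138*(229/(-248) - 6) = -138*(229*(-1/248) - 6) = -138*(-229/248 - 6) = -138*(-1717/248) = 118473/124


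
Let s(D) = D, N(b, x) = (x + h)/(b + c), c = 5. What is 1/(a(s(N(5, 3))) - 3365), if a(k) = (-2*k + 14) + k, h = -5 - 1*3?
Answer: -2/6701 ≈ -0.00029846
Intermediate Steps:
h = -8 (h = -5 - 3 = -8)
N(b, x) = (-8 + x)/(5 + b) (N(b, x) = (x - 8)/(b + 5) = (-8 + x)/(5 + b))
a(k) = 14 - k (a(k) = (14 - 2*k) + k = 14 - k)
1/(a(s(N(5, 3))) - 3365) = 1/((14 - (-8 + 3)/(5 + 5)) - 3365) = 1/((14 - (-5)/10) - 3365) = 1/((14 - 1*(-½)) - 3365) = 1/((14 + ½) - 3365) = 1/(29/2 - 3365) = 1/(-6701/2) = -2/6701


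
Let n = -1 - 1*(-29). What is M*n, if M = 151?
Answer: 4228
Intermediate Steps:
n = 28 (n = -1 + 29 = 28)
M*n = 151*28 = 4228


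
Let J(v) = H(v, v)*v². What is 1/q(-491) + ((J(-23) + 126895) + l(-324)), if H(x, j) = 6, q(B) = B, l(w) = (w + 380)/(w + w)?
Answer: 5172970681/39771 ≈ 1.3007e+5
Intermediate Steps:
l(w) = (380 + w)/(2*w) (l(w) = (380 + w)/((2*w)) = (380 + w)*(1/(2*w)) = (380 + w)/(2*w))
J(v) = 6*v²
1/q(-491) + ((J(-23) + 126895) + l(-324)) = 1/(-491) + ((6*(-23)² + 126895) + (½)*(380 - 324)/(-324)) = -1/491 + ((6*529 + 126895) + (½)*(-1/324)*56) = -1/491 + ((3174 + 126895) - 7/81) = -1/491 + (130069 - 7/81) = -1/491 + 10535582/81 = 5172970681/39771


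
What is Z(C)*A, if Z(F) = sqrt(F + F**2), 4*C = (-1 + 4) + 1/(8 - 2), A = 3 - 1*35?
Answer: -4*sqrt(817)/3 ≈ -38.111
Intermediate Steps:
A = -32 (A = 3 - 35 = -32)
C = 19/24 (C = ((-1 + 4) + 1/(8 - 2))/4 = (3 + 1/6)/4 = (1/4)*(19/6) = 19/24 ≈ 0.79167)
Z(C)*A = sqrt(19*(1 + 19/24)/24)*(-32) = sqrt((19/24)*(43/24))*(-32) = sqrt(817/576)*(-32) = (sqrt(817)/24)*(-32) = -4*sqrt(817)/3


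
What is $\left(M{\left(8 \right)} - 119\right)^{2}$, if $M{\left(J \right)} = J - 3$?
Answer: $12996$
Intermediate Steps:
$M{\left(J \right)} = -3 + J$ ($M{\left(J \right)} = J - 3 = -3 + J$)
$\left(M{\left(8 \right)} - 119\right)^{2} = \left(\left(-3 + 8\right) - 119\right)^{2} = \left(5 - 119\right)^{2} = \left(-114\right)^{2} = 12996$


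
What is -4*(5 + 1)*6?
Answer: -144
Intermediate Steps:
-4*(5 + 1)*6 = -4*6*6 = -24*6 = -144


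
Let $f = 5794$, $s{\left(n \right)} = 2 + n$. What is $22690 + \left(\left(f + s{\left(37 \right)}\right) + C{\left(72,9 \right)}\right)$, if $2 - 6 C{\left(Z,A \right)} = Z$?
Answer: $\frac{85534}{3} \approx 28511.0$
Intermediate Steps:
$C{\left(Z,A \right)} = \frac{1}{3} - \frac{Z}{6}$
$22690 + \left(\left(f + s{\left(37 \right)}\right) + C{\left(72,9 \right)}\right) = 22690 + \left(\left(5794 + \left(2 + 37\right)\right) + \left(\frac{1}{3} - 12\right)\right) = 22690 + \left(\left(5794 + 39\right) + \left(\frac{1}{3} - 12\right)\right) = 22690 + \left(5833 - \frac{35}{3}\right) = 22690 + \frac{17464}{3} = \frac{85534}{3}$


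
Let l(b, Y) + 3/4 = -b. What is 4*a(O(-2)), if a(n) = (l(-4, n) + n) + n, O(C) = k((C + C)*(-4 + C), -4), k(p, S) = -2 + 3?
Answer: 21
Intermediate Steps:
k(p, S) = 1
O(C) = 1
l(b, Y) = -¾ - b
a(n) = 13/4 + 2*n (a(n) = ((-¾ - 1*(-4)) + n) + n = ((-¾ + 4) + n) + n = (13/4 + n) + n = 13/4 + 2*n)
4*a(O(-2)) = 4*(13/4 + 2*1) = 4*(13/4 + 2) = 4*(21/4) = 21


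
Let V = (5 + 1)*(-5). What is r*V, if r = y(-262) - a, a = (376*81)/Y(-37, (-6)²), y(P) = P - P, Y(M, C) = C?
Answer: 25380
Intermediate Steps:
V = -30 (V = 6*(-5) = -30)
y(P) = 0
a = 846 (a = (376*81)/((-6)²) = 30456/36 = 30456*(1/36) = 846)
r = -846 (r = 0 - 1*846 = 0 - 846 = -846)
r*V = -846*(-30) = 25380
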